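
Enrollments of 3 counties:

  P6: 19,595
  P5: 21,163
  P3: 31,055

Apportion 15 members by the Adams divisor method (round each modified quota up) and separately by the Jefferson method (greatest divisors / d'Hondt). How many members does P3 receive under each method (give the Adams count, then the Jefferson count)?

Adams: P6 4, P5 5, P3 6.
Jefferson: P6 4, P5 4, P3 7.
P3 gets 6 under Adams and 7 under Jefferson.

6 and 7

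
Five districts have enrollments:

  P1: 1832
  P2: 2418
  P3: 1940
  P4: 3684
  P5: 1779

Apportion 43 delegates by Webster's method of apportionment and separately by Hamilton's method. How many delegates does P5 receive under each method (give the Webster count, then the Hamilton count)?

7 and 6

Webster: P1 7, P2 9, P3 7, P4 13, P5 7.
Hamilton: P1 7, P2 9, P3 7, P4 14, P5 6.
P5 gets 7 under Webster and 6 under Hamilton.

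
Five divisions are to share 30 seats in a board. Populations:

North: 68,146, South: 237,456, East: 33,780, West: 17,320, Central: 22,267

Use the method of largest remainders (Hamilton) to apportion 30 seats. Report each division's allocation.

North=5; South=19; East=3; West=1; Central=2

The standard divisor is 378969/30 ≈ 12632.3.
Standard quotas: North 5.3946, South 18.7975, East 2.6741, West 1.3711, Central 1.7627.
Lower quotas: North 5, South 18, East 2, West 1, Central 1 (sum 27, leaving 3 seats).
Remainders in descending order: South 0.7975, Central 0.7627, East 0.6741, North 0.3946, West 0.3711.
Largest remainders: South, Central, East receive the extra seats.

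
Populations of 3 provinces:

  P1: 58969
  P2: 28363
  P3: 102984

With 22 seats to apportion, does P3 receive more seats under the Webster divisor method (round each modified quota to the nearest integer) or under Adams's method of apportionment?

Webster: P1 7, P2 3, P3 12.
Adams: P1 7, P2 4, P3 11.
P3 gets 12 under Webster and 11 under Adams.

Webster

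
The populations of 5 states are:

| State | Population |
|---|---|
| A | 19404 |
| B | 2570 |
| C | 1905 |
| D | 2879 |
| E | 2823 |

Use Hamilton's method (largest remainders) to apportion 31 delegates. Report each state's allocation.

A: 20, B: 3, C: 2, D: 3, E: 3

Total 29581; standard divisor 29581/31 ≈ 954.226.
Standard quotas: A 20.3348, B 2.6933, C 1.9964, D 3.0171, E 2.9584.
Lower quotas: A 20, B 2, C 1, D 3, E 2 (sum 28, leaving 3 seats).
Remainders in descending order: C 0.9964, E 0.9584, B 0.6933, A 0.3348, D 0.0171.
Largest remainders: C, E, B receive the extra seats.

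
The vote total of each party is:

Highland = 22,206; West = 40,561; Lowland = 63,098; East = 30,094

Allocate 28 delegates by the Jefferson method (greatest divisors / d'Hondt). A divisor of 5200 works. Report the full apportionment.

With modified divisor 5200: modified quotas Highland 4.270, West 7.800, Lowland 12.134, East 5.787.
Rounding down: Highland 4, West 7, Lowland 12, East 5 (total 28).

Highland=4; West=7; Lowland=12; East=5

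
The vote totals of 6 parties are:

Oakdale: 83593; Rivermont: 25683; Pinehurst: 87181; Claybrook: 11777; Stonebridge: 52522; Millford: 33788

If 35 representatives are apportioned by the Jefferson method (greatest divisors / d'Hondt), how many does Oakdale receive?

10

Standard divisor 294544/35 ≈ 8415.543; standard quotas: Oakdale 9.933, Rivermont 3.052, Pinehurst 10.360, Claybrook 1.399, Stonebridge 6.241, Millford 4.015.
Rounding down gives 9, 3, 10, 1, 6, 4 = 33 seats, so the divisor must be adjusted.
With modified divisor 7800: modified quotas Oakdale 10.717, Rivermont 3.293, Pinehurst 11.177, Claybrook 1.510, Stonebridge 6.734, Millford 4.332.
Rounding down: Oakdale 10, Rivermont 3, Pinehurst 11, Claybrook 1, Stonebridge 6, Millford 4 (total 35).
Oakdale receives 10.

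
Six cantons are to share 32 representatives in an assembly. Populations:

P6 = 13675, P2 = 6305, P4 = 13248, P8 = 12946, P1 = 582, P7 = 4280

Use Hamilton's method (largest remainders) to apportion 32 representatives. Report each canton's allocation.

The standard divisor is 51036/32 ≈ 1594.875.
Standard quotas: P6 8.5743, P2 3.9533, P4 8.3066, P8 8.1173, P1 0.3649, P7 2.6836.
Lower quotas: P6 8, P2 3, P4 8, P8 8, P1 0, P7 2 (sum 29, leaving 3 seats).
Remainders in descending order: P2 0.9533, P7 0.6836, P6 0.5743, P1 0.3649, P4 0.3066, P8 0.1173.
The surplus seats go to P2, P7, P6.

P6: 9; P2: 4; P4: 8; P8: 8; P1: 0; P7: 3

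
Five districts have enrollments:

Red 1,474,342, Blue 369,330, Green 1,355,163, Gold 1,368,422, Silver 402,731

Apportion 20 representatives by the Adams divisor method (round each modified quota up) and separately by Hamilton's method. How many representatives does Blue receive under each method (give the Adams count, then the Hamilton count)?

Adams: Red 6, Blue 2, Green 5, Gold 5, Silver 2.
Hamilton: Red 6, Blue 1, Green 5, Gold 6, Silver 2.
Blue gets 2 under Adams and 1 under Hamilton.

2 and 1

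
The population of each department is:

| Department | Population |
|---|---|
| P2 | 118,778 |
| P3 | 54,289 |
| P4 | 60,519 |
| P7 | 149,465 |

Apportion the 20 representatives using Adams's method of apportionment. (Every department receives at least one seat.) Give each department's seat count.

P2 6; P3 3; P4 3; P7 8

Standard divisor 383051/20 ≈ 19152.55; standard quotas: P2 6.202, P3 2.835, P4 3.160, P7 7.804.
Rounding up gives 7, 3, 4, 8 = 22 seats, so the divisor must be adjusted.
With modified divisor 20800: modified quotas P2 5.710, P3 2.610, P4 2.910, P7 7.186.
Rounding up: P2 6, P3 3, P4 3, P7 8 (total 20).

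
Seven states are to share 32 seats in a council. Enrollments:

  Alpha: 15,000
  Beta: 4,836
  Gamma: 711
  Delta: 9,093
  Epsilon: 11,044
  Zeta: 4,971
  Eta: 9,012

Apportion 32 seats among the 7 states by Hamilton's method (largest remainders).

The standard divisor is 54667/32 ≈ 1708.344.
Standard quotas: Alpha 8.7804, Beta 2.8308, Gamma 0.4162, Delta 5.3227, Epsilon 6.4647, Zeta 2.9098, Eta 5.2753.
Lower quotas: Alpha 8, Beta 2, Gamma 0, Delta 5, Epsilon 6, Zeta 2, Eta 5 (sum 28, leaving 4 seats).
Remainders in descending order: Zeta 0.9098, Beta 0.8308, Alpha 0.7804, Epsilon 0.4647, Gamma 0.4162, Delta 0.3227, Eta 0.2753.
Largest remainders: Zeta, Beta, Alpha, Epsilon receive the extra seats.

Alpha 9; Beta 3; Gamma 0; Delta 5; Epsilon 7; Zeta 3; Eta 5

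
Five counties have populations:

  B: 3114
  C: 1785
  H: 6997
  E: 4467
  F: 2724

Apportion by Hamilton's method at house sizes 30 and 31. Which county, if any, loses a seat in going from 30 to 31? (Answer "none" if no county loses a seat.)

none

At 30 seats: B 5, C 3, H 11, E 7, F 4.
At 31 seats: B 5, C 3, H 11, E 7, F 5.
No county's allocation decreased.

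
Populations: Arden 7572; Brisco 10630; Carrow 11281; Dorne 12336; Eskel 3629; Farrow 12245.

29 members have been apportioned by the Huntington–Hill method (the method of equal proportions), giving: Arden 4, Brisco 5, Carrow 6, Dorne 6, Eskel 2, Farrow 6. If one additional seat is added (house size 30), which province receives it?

Brisco

Priority for the next seat is population ÷ (√(s·(s+1))).
Priorities: Arden 1693.151, Brisco 1940.764, Carrow 1740.696, Dorne 1903.486, Eskel 1481.533, Farrow 1889.445.
Highest priority: Brisco.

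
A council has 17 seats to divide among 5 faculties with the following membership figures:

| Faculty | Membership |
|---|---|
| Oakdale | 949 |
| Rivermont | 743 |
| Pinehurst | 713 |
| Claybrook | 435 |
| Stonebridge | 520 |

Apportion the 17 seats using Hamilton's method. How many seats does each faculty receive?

Total 3360; standard divisor 3360/17 ≈ 197.647.
Standard quotas: Oakdale 4.801, Rivermont 3.759, Pinehurst 3.607, Claybrook 2.201, Stonebridge 2.631.
Lower quotas: Oakdale 4, Rivermont 3, Pinehurst 3, Claybrook 2, Stonebridge 2 (sum 14, leaving 3 seats).
Remainders in descending order: Oakdale 0.801, Rivermont 0.759, Stonebridge 0.631, Pinehurst 0.607, Claybrook 0.201.
The surplus seats go to Oakdale, Rivermont, Stonebridge.

Oakdale=5, Rivermont=4, Pinehurst=3, Claybrook=2, Stonebridge=3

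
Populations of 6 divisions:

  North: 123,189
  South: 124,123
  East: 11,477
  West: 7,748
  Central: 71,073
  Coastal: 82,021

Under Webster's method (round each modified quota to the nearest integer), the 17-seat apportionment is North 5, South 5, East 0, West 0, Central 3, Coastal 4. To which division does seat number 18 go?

East

Priority for the next seat is population ÷ (current seats + 0.5).
Priorities: North 22398.000, South 22567.818, East 22954.000, West 15496.000, Central 20306.571, Coastal 18226.889.
Highest priority: East.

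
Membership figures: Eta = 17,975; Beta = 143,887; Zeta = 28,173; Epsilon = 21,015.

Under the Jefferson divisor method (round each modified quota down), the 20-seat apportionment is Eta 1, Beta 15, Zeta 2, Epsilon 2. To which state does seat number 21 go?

Priority for the next seat is population ÷ (current seats + 1).
Priorities: Eta 8987.500, Beta 8992.938, Zeta 9391.000, Epsilon 7005.000.
Highest priority: Zeta.

Zeta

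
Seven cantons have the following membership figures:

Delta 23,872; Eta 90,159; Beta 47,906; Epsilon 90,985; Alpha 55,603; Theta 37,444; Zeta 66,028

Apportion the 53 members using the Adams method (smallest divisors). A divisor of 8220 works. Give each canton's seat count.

Delta 3, Eta 11, Beta 6, Epsilon 12, Alpha 7, Theta 5, Zeta 9

With modified divisor 8220: modified quotas Delta 2.904, Eta 10.968, Beta 5.828, Epsilon 11.069, Alpha 6.764, Theta 4.555, Zeta 8.033.
Rounding up: Delta 3, Eta 11, Beta 6, Epsilon 12, Alpha 7, Theta 5, Zeta 9 (total 53).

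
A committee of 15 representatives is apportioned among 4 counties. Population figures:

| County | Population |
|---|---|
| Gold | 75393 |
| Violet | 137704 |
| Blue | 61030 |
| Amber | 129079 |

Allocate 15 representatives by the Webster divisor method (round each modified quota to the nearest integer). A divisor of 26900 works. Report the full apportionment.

Gold: 3, Violet: 5, Blue: 2, Amber: 5

With modified divisor 26900: modified quotas Gold 2.803, Violet 5.119, Blue 2.269, Amber 4.798.
Rounding to the nearest integer: Gold 3, Violet 5, Blue 2, Amber 5 (total 15).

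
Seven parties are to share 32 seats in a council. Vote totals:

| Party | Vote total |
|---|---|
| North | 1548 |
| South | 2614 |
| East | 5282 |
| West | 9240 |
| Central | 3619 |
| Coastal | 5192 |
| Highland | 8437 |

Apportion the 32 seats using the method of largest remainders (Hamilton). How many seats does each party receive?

The standard divisor is 35932/32 ≈ 1122.875.
Standard quotas: North 1.3786, South 2.3280, East 4.7040, West 8.2289, Central 3.2230, Coastal 4.6238, Highland 7.5137.
Lower quotas: North 1, South 2, East 4, West 8, Central 3, Coastal 4, Highland 7 (sum 29, leaving 3 seats).
Remainders in descending order: East 0.7040, Coastal 0.6238, Highland 0.5137, North 0.3786, South 0.3280, West 0.2289, Central 0.2230.
Largest remainders: East, Coastal, Highland receive the extra seats.

North 1, South 2, East 5, West 8, Central 3, Coastal 5, Highland 8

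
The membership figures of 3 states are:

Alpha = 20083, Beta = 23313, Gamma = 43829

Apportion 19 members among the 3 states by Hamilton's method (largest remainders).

Standard divisor: 87225 ÷ 19 ≈ 4590.789.
Standard quotas: Alpha 4.3746, Beta 5.0782, Gamma 9.5472.
Lower quotas: Alpha 4, Beta 5, Gamma 9 (sum 18, leaving 1 seat).
Remainders in descending order: Gamma 0.5472, Alpha 0.3746, Beta 0.0782.
The surplus seat goes to Gamma.

Alpha 4; Beta 5; Gamma 10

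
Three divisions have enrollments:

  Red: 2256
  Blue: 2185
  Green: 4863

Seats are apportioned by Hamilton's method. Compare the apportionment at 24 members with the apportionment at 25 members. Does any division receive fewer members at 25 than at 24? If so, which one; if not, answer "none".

At 24 seats: Red 6, Blue 6, Green 12.
At 25 seats: Red 6, Blue 6, Green 13.
No division's allocation decreased.

none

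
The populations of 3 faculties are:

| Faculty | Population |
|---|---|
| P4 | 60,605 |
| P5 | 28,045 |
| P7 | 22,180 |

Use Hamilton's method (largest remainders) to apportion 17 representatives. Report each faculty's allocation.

P4 9; P5 4; P7 4

The standard divisor is 110830/17 ≈ 6519.412.
Standard quotas: P4 9.2961, P5 4.3018, P7 3.4021.
Lower quotas: P4 9, P5 4, P7 3 (sum 16, leaving 1 seat).
Remainders in descending order: P7 0.4021, P5 0.3018, P4 0.2961.
The surplus seat goes to P7.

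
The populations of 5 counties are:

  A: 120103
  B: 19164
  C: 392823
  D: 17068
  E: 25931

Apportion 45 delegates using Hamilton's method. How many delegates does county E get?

2

The standard divisor is 575089/45 ≈ 12779.756.
Standard quotas: A 9.3979, B 1.4996, C 30.7379, D 1.3355, E 2.0291.
Lower quotas: A 9, B 1, C 30, D 1, E 2 (sum 43, leaving 2 seats).
Remainders in descending order: C 0.7379, B 0.4996, A 0.3979, D 0.3355, E 0.0291.
The surplus seats go to C, B.
E receives 2.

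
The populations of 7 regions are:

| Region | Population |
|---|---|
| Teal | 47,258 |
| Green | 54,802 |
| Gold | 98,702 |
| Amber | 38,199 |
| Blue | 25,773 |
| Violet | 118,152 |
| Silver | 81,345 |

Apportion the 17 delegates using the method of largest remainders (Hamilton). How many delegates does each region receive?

Total 464231; standard divisor 464231/17 ≈ 27307.706.
Standard quotas: Teal 1.7306, Green 2.0068, Gold 3.6144, Amber 1.3988, Blue 0.9438, Violet 4.3267, Silver 2.9788.
Lower quotas: Teal 1, Green 2, Gold 3, Amber 1, Blue 0, Violet 4, Silver 2 (sum 13, leaving 4 seats).
Remainders in descending order: Silver 0.9788, Blue 0.9438, Teal 0.7306, Gold 0.6144, Amber 0.3988, Violet 0.3267, Green 0.0068.
Largest remainders: Silver, Blue, Teal, Gold receive the extra seats.

Teal 2; Green 2; Gold 4; Amber 1; Blue 1; Violet 4; Silver 3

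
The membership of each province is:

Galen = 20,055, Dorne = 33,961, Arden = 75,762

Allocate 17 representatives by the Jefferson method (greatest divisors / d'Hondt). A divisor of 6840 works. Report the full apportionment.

With modified divisor 6840: modified quotas Galen 2.932, Dorne 4.965, Arden 11.076.
Rounding down: Galen 2, Dorne 4, Arden 11 (total 17).

Galen 2, Dorne 4, Arden 11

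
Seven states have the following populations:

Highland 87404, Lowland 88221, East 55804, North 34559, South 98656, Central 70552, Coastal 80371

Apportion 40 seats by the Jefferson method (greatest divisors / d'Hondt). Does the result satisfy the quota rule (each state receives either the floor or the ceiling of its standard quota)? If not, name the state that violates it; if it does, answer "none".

Standard quotas: Highland 6.781, Lowland 6.845, East 4.330, North 2.681, South 7.654, Central 5.474, Coastal 6.236.
Jefferson allocation: Highland 7, Lowland 7, East 4, North 2, South 8, Central 6, Coastal 6.
Every allocation lies between the lower and upper quota.

none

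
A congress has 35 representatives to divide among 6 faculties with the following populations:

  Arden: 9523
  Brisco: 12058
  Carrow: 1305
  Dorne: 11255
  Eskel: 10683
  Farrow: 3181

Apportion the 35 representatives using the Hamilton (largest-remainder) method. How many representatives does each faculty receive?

Arden 7; Brisco 9; Carrow 1; Dorne 8; Eskel 8; Farrow 2

Total 48005; standard divisor 48005/35 ≈ 1371.571.
Standard quotas: Arden 6.9431, Brisco 8.7914, Carrow 0.9515, Dorne 8.2059, Eskel 7.7889, Farrow 2.3192.
Lower quotas: Arden 6, Brisco 8, Carrow 0, Dorne 8, Eskel 7, Farrow 2 (sum 31, leaving 4 seats).
Remainders in descending order: Carrow 0.9515, Arden 0.9431, Brisco 0.7914, Eskel 0.7889, Farrow 0.3192, Dorne 0.2059.
Largest remainders: Carrow, Arden, Brisco, Eskel receive the extra seats.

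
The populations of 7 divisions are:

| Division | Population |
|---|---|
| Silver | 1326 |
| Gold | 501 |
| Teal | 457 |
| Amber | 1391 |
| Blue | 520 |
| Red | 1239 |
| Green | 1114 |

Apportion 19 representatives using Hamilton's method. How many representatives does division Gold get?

1

Total 6548; standard divisor 6548/19 ≈ 344.632.
Standard quotas: Silver 3.848, Gold 1.454, Teal 1.326, Amber 4.036, Blue 1.509, Red 3.595, Green 3.232.
Lower quotas: Silver 3, Gold 1, Teal 1, Amber 4, Blue 1, Red 3, Green 3 (sum 16, leaving 3 seats).
Remainders in descending order: Silver 0.848, Red 0.595, Blue 0.509, Gold 0.454, Teal 0.326, Green 0.232, Amber 0.036.
Largest remainders: Silver, Red, Blue receive the extra seats.
Gold receives 1.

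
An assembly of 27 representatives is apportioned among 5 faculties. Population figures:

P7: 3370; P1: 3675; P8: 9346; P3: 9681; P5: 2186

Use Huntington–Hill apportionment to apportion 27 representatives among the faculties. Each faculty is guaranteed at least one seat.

With divisor 1041: modified quotas P7 3.237, P1 3.530, P8 8.978, P3 9.300, P5 2.100.
Geometric-mean thresholds: P7 √(3·4)=3.464, P1 √(3·4)=3.464, P8 √(8·9)=8.485, P3 √(9·10)=9.487, P5 √(2·3)=2.449.
Each quota rounded against its threshold gives P7 3, P1 4, P8 9, P3 9, P5 2 (total 27).

P7: 3; P1: 4; P8: 9; P3: 9; P5: 2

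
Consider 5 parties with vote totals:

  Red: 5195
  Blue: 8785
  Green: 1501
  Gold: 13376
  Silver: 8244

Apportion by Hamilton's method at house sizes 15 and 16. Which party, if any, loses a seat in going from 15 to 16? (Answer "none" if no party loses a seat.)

At 15 seats: Red 2, Blue 4, Green 1, Gold 5, Silver 3.
At 16 seats: Red 2, Blue 4, Green 1, Gold 6, Silver 3.
No party's allocation decreased.

none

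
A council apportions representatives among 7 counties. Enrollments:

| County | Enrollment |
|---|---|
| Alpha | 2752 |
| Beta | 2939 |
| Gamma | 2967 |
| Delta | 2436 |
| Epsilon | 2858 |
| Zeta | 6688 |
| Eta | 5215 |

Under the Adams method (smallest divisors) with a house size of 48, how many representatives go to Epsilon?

Standard divisor 25855/48 ≈ 538.646; standard quotas: Alpha 5.109, Beta 5.456, Gamma 5.508, Delta 4.522, Epsilon 5.306, Zeta 12.416, Eta 9.682.
Rounding up gives 6, 6, 6, 5, 6, 13, 10 = 52 seats, so the divisor must be adjusted.
With modified divisor 584: modified quotas Alpha 4.712, Beta 5.033, Gamma 5.080, Delta 4.171, Epsilon 4.894, Zeta 11.452, Eta 8.930.
Rounding up: Alpha 5, Beta 6, Gamma 6, Delta 5, Epsilon 5, Zeta 12, Eta 9 (total 48).
Epsilon receives 5.

5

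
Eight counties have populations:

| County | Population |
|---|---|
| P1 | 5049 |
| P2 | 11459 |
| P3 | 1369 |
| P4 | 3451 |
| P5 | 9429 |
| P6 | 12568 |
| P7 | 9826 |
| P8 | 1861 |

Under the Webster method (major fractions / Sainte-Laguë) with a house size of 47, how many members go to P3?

Standard divisor 55012/47 ≈ 1170.468; standard quotas: P1 4.314, P2 9.790, P3 1.170, P4 2.948, P5 8.056, P6 10.738, P7 8.395, P8 1.590.
Rounding to the nearest integer gives P1 4, P2 10, P3 1, P4 3, P5 8, P6 11, P7 8, P8 2 — total 47, matching the house size, so no adjustment is needed.
P3 receives 1.

1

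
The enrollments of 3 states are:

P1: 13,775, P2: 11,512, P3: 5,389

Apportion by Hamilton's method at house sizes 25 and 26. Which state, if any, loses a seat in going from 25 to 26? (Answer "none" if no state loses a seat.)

At 25 seats: P1 11, P2 9, P3 5.
At 26 seats: P1 12, P2 10, P3 4.
P3 drops from 5 to 4.

P3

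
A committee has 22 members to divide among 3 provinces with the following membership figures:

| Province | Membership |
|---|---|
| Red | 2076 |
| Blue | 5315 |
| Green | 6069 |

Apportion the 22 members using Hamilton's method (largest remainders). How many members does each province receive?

Red=3, Blue=9, Green=10

Standard divisor: 13460 ÷ 22 ≈ 611.818.
Standard quotas: Red 3.3932, Blue 8.6872, Green 9.9196.
Lower quotas: Red 3, Blue 8, Green 9 (sum 20, leaving 2 seats).
Remainders in descending order: Green 0.9196, Blue 0.6872, Red 0.3932.
The surplus seats go to Green, Blue.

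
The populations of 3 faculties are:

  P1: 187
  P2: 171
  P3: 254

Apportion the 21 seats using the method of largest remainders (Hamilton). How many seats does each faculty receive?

The standard divisor is 612/21 ≈ 29.143.
Standard quotas: P1 6.417, P2 5.868, P3 8.716.
Lower quotas: P1 6, P2 5, P3 8 (sum 19, leaving 2 seats).
Remainders in descending order: P2 0.868, P3 0.716, P1 0.417.
The surplus seats go to P2, P3.

P1: 6; P2: 6; P3: 9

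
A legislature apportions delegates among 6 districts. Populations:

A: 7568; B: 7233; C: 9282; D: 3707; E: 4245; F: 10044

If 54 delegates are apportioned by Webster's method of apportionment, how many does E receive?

5

Standard divisor 42079/54 ≈ 779.241; standard quotas: A 9.712, B 9.282, C 11.912, D 4.757, E 5.448, F 12.889.
Rounding to the nearest integer gives A 10, B 9, C 12, D 5, E 5, F 13 — total 54, matching the house size, so no adjustment is needed.
E receives 5.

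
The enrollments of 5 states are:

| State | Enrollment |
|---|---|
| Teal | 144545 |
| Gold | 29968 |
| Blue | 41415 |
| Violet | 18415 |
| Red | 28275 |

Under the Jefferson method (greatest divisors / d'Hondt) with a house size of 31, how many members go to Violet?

2

Standard divisor 262618/31 ≈ 8471.548; standard quotas: Teal 17.062, Gold 3.537, Blue 4.889, Violet 2.174, Red 3.338.
Rounding down gives 17, 3, 4, 2, 3 = 29 seats, so the divisor must be adjusted.
With modified divisor 7800: modified quotas Teal 18.531, Gold 3.842, Blue 5.310, Violet 2.361, Red 3.625.
Rounding down: Teal 18, Gold 3, Blue 5, Violet 2, Red 3 (total 31).
Violet receives 2.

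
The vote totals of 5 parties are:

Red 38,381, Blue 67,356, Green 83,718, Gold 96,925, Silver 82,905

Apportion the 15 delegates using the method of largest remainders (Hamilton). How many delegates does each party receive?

Red 2, Blue 3, Green 3, Gold 4, Silver 3

Standard divisor: 369285 ÷ 15 = 24619.
Standard quotas: Red 1.5590, Blue 2.7359, Green 3.4005, Gold 3.9370, Silver 3.3675.
Lower quotas: Red 1, Blue 2, Green 3, Gold 3, Silver 3 (sum 12, leaving 3 seats).
Remainders in descending order: Gold 0.9370, Blue 0.7359, Red 0.5590, Green 0.4005, Silver 0.3675.
Largest remainders: Gold, Blue, Red receive the extra seats.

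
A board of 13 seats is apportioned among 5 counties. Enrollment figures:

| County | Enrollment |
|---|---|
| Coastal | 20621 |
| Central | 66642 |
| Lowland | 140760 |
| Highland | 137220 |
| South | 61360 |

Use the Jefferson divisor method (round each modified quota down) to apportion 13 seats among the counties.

Standard divisor 426603/13 ≈ 32815.615; standard quotas: Coastal 0.628, Central 2.031, Lowland 4.289, Highland 4.182, South 1.870.
Rounding down gives 0, 2, 4, 4, 1 = 11 seats, so the divisor must be adjusted.
With modified divisor 27800: modified quotas Coastal 0.742, Central 2.397, Lowland 5.063, Highland 4.936, South 2.207.
Rounding down: Coastal 0, Central 2, Lowland 5, Highland 4, South 2 (total 13).

Coastal 0; Central 2; Lowland 5; Highland 4; South 2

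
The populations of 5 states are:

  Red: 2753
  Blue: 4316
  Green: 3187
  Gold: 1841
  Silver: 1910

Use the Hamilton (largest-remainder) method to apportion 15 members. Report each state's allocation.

Red 3, Blue 5, Green 3, Gold 2, Silver 2

Total 14007; standard divisor 14007/15 ≈ 933.8.
Standard quotas: Red 2.948, Blue 4.622, Green 3.413, Gold 1.972, Silver 2.045.
Lower quotas: Red 2, Blue 4, Green 3, Gold 1, Silver 2 (sum 12, leaving 3 seats).
Remainders in descending order: Gold 0.972, Red 0.948, Blue 0.622, Green 0.413, Silver 0.045.
The surplus seats go to Gold, Red, Blue.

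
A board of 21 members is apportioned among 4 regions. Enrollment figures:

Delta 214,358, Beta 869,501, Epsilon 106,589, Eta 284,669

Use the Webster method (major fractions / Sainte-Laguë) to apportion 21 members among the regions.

Delta 3, Beta 12, Epsilon 2, Eta 4

Standard divisor 1475117/21 ≈ 70243.667; standard quotas: Delta 3.052, Beta 12.378, Epsilon 1.517, Eta 4.053.
Rounding to the nearest integer gives Delta 3, Beta 12, Epsilon 2, Eta 4 — total 21, matching the house size, so no adjustment is needed.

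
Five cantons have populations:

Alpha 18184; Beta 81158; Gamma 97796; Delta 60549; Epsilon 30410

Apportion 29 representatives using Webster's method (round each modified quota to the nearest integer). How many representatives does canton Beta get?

Standard divisor 288097/29 ≈ 9934.379; standard quotas: Alpha 1.830, Beta 8.169, Gamma 9.844, Delta 6.095, Epsilon 3.061.
Rounding to the nearest integer gives Alpha 2, Beta 8, Gamma 10, Delta 6, Epsilon 3 — total 29, matching the house size, so no adjustment is needed.
Beta receives 8.

8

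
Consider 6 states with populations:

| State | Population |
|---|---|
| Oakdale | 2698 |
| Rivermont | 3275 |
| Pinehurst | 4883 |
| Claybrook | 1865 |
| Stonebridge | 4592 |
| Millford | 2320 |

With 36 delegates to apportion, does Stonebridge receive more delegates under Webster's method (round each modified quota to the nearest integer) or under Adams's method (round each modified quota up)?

Webster: Oakdale 5, Rivermont 6, Pinehurst 9, Claybrook 3, Stonebridge 9, Millford 4.
Adams: Oakdale 5, Rivermont 6, Pinehurst 9, Claybrook 4, Stonebridge 8, Millford 4.
Stonebridge gets 9 under Webster and 8 under Adams.

Webster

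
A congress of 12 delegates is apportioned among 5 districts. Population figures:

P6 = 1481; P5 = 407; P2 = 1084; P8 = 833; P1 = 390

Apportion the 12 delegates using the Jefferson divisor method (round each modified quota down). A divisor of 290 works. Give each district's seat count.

P6 5; P5 1; P2 3; P8 2; P1 1

With modified divisor 290: modified quotas P6 5.107, P5 1.403, P2 3.738, P8 2.872, P1 1.345.
Rounding down: P6 5, P5 1, P2 3, P8 2, P1 1 (total 12).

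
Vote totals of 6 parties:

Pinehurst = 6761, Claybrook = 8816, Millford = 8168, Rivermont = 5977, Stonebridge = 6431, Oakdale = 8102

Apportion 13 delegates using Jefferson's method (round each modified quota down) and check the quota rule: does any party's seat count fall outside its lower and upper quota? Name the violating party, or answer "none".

none

Standard quotas: Pinehurst 1.986, Claybrook 2.590, Millford 2.399, Rivermont 1.756, Stonebridge 1.889, Oakdale 2.380.
Jefferson allocation: Pinehurst 2, Claybrook 3, Millford 2, Rivermont 2, Stonebridge 2, Oakdale 2.
Every allocation lies between the lower and upper quota.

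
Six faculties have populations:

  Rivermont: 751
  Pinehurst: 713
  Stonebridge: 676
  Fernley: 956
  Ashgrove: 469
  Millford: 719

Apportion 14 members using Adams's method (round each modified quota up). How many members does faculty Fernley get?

Standard divisor 4284/14 ≈ 306; standard quotas: Rivermont 2.454, Pinehurst 2.330, Stonebridge 2.209, Fernley 3.124, Ashgrove 1.533, Millford 2.350.
Rounding up gives 3, 3, 3, 4, 2, 3 = 18 seats, so the divisor must be adjusted.
With modified divisor 370: modified quotas Rivermont 2.030, Pinehurst 1.927, Stonebridge 1.827, Fernley 2.584, Ashgrove 1.268, Millford 1.943.
Rounding up: Rivermont 3, Pinehurst 2, Stonebridge 2, Fernley 3, Ashgrove 2, Millford 2 (total 14).
Fernley receives 3.

3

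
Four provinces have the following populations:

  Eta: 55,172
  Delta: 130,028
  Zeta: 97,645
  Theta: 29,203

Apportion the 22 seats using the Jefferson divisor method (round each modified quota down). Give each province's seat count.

Eta: 4, Delta: 9, Zeta: 7, Theta: 2

Standard divisor 312048/22 ≈ 14184; standard quotas: Eta 3.890, Delta 9.167, Zeta 6.884, Theta 2.059.
Rounding down gives 3, 9, 6, 2 = 20 seats, so the divisor must be adjusted.
With modified divisor 13400: modified quotas Eta 4.117, Delta 9.704, Zeta 7.287, Theta 2.179.
Rounding down: Eta 4, Delta 9, Zeta 7, Theta 2 (total 22).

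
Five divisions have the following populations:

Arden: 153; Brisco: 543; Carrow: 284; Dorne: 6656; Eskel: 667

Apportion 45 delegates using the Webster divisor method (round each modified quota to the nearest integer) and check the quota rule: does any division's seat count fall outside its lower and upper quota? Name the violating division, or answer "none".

Dorne

Standard quotas: Arden 0.829, Brisco 2.943, Carrow 1.539, Dorne 36.074, Eskel 3.615.
Webster allocation: Arden 1, Brisco 3, Carrow 2, Dorne 35, Eskel 4.
Dorne has quota 36.074 (lower 36, upper 37) but receives 35 — outside the quota interval.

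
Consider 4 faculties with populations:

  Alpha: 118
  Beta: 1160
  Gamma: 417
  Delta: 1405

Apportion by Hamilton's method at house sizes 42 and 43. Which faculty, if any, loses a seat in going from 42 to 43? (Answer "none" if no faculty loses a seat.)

At 42 seats: Alpha 1, Beta 16, Gamma 6, Delta 19.
At 43 seats: Alpha 2, Beta 16, Gamma 6, Delta 19.
No faculty's allocation decreased.

none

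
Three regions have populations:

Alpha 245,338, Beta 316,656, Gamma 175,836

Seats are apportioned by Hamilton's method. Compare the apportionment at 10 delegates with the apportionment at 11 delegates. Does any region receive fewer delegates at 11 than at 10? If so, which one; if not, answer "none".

Gamma

At 10 seats: Alpha 3, Beta 4, Gamma 3.
At 11 seats: Alpha 4, Beta 5, Gamma 2.
Gamma drops from 3 to 2.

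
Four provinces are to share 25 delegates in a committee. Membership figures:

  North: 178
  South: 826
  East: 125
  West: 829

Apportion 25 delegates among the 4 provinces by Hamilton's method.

The standard divisor is 1958/25 ≈ 78.32.
Standard quotas: North 2.273, South 10.546, East 1.596, West 10.585.
Lower quotas: North 2, South 10, East 1, West 10 (sum 23, leaving 2 seats).
Remainders in descending order: East 0.596, West 0.585, South 0.546, North 0.273.
Largest remainders: East, West receive the extra seats.

North 2; South 10; East 2; West 11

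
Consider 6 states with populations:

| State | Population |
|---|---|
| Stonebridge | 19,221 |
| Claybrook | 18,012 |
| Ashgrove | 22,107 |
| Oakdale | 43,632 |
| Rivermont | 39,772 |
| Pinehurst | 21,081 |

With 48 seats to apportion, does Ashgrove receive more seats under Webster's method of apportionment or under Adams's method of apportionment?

Webster: Stonebridge 6, Claybrook 5, Ashgrove 6, Oakdale 13, Rivermont 12, Pinehurst 6.
Adams: Stonebridge 6, Claybrook 5, Ashgrove 7, Oakdale 13, Rivermont 11, Pinehurst 6.
Ashgrove gets 6 under Webster and 7 under Adams.

Adams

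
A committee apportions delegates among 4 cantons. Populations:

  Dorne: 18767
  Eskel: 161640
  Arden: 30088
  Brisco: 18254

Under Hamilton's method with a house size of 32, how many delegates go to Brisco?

2

Standard divisor: 228749 ÷ 32 ≈ 7148.406.
Standard quotas: Dorne 2.6253, Eskel 22.6120, Arden 4.2091, Brisco 2.5536.
Lower quotas: Dorne 2, Eskel 22, Arden 4, Brisco 2 (sum 30, leaving 2 seats).
Remainders in descending order: Dorne 0.6253, Eskel 0.6120, Brisco 0.5536, Arden 0.2091.
The surplus seats go to Dorne, Eskel.
Brisco receives 2.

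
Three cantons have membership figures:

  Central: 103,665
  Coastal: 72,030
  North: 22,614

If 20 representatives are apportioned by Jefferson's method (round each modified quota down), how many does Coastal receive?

Standard divisor 198309/20 ≈ 9915.45; standard quotas: Central 10.455, Coastal 7.264, North 2.281.
Rounding down gives 10, 7, 2 = 19 seats, so the divisor must be adjusted.
With modified divisor 9200: modified quotas Central 11.268, Coastal 7.829, North 2.458.
Rounding down: Central 11, Coastal 7, North 2 (total 20).
Coastal receives 7.

7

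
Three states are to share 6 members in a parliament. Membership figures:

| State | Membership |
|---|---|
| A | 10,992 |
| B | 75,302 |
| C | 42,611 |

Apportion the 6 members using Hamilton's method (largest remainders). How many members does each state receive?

A=1, B=3, C=2

Standard divisor: 128905 ÷ 6 ≈ 21484.167.
Standard quotas: A 0.5116, B 3.5050, C 1.9834.
Lower quotas: A 0, B 3, C 1 (sum 4, leaving 2 seats).
Remainders in descending order: C 0.9834, A 0.5116, B 0.5050.
The surplus seats go to C, A.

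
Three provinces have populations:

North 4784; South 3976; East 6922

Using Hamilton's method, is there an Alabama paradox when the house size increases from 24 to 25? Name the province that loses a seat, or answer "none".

At 24 seats: North 7, South 6, East 11.
At 25 seats: North 8, South 6, East 11.
No province's allocation decreased.

none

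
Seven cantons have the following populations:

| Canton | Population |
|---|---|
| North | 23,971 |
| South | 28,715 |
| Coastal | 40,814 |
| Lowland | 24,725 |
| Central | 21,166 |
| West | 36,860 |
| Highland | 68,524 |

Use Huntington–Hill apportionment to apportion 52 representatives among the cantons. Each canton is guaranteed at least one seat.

With divisor 4731: modified quotas North 5.067, South 6.070, Coastal 8.627, Lowland 5.226, Central 4.474, West 7.791, Highland 14.484.
Geometric-mean thresholds: North √(5·6)=5.477, South √(6·7)=6.481, Coastal √(8·9)=8.485, Lowland √(5·6)=5.477, Central √(4·5)=4.472, West √(7·8)=7.483, Highland √(14·15)=14.491.
Each quota rounded against its threshold gives North 5, South 6, Coastal 9, Lowland 5, Central 5, West 8, Highland 14 (total 52).

North 5, South 6, Coastal 9, Lowland 5, Central 5, West 8, Highland 14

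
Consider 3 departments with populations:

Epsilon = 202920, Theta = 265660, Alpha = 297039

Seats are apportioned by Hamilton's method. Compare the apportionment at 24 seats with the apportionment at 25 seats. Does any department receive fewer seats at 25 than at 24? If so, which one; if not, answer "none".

At 24 seats: Epsilon 7, Theta 8, Alpha 9.
At 25 seats: Epsilon 6, Theta 9, Alpha 10.
Epsilon drops from 7 to 6.

Epsilon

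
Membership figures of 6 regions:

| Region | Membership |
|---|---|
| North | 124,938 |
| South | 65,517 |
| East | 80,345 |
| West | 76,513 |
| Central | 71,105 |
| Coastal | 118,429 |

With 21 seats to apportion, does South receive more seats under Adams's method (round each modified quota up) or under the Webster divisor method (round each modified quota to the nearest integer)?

Adams

Adams: North 5, South 3, East 3, West 3, Central 3, Coastal 4.
Webster: North 5, South 2, East 3, West 3, Central 3, Coastal 5.
South gets 3 under Adams and 2 under Webster.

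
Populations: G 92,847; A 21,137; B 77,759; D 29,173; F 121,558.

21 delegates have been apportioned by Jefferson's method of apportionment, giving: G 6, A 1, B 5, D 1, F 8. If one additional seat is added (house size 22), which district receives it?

D

Priority for the next seat is population ÷ (current seats + 1).
Priorities: G 13263.857, A 10568.500, B 12959.833, D 14586.500, F 13506.444.
Highest priority: D.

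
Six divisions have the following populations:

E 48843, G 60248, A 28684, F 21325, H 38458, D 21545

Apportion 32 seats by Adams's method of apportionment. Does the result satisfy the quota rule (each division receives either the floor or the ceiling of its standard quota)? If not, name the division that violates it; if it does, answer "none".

none

Standard quotas: E 7.134, G 8.799, A 4.189, F 3.115, H 5.617, D 3.147.
Adams allocation: E 7, G 9, A 4, F 3, H 6, D 3.
Every allocation lies between the lower and upper quota.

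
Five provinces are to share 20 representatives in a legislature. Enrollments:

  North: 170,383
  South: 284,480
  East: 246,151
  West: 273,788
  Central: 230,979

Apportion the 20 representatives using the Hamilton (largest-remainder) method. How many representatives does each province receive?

North 3, South 5, East 4, West 4, Central 4

Standard divisor: 1205781 ÷ 20 ≈ 60289.05.
Standard quotas: North 2.8261, South 4.7186, East 4.0828, West 4.5413, Central 3.8312.
Lower quotas: North 2, South 4, East 4, West 4, Central 3 (sum 17, leaving 3 seats).
Remainders in descending order: Central 0.8312, North 0.8261, South 0.7186, West 0.5413, East 0.0828.
The surplus seats go to Central, North, South.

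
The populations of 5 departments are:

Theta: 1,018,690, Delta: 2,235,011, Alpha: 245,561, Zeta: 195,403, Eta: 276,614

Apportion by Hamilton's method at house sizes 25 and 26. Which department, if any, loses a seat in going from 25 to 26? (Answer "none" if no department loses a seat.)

Alpha

At 25 seats: Theta 6, Delta 14, Alpha 2, Zeta 1, Eta 2.
At 26 seats: Theta 7, Delta 15, Alpha 1, Zeta 1, Eta 2.
Alpha drops from 2 to 1.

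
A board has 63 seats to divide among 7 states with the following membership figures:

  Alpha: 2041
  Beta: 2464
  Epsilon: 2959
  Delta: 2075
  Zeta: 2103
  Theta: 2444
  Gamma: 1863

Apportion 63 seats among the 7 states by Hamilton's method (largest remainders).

Total 15949; standard divisor 15949/63 ≈ 253.159.
Standard quotas: Alpha 8.062, Beta 9.733, Epsilon 11.688, Delta 8.196, Zeta 8.307, Theta 9.654, Gamma 7.359.
Lower quotas: Alpha 8, Beta 9, Epsilon 11, Delta 8, Zeta 8, Theta 9, Gamma 7 (sum 60, leaving 3 seats).
Remainders in descending order: Beta 0.733, Epsilon 0.688, Theta 0.654, Gamma 0.359, Zeta 0.307, Delta 0.196, Alpha 0.062.
The surplus seats go to Beta, Epsilon, Theta.

Alpha: 8, Beta: 10, Epsilon: 12, Delta: 8, Zeta: 8, Theta: 10, Gamma: 7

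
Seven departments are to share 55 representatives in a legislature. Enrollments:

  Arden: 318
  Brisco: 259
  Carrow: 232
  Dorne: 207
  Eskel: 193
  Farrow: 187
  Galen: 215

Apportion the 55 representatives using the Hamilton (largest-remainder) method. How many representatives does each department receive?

Arden 11, Brisco 9, Carrow 8, Dorne 7, Eskel 7, Farrow 6, Galen 7

Total 1611; standard divisor 1611/55 ≈ 29.291.
Standard quotas: Arden 10.857, Brisco 8.842, Carrow 7.921, Dorne 7.067, Eskel 6.589, Farrow 6.384, Galen 7.340.
Lower quotas: Arden 10, Brisco 8, Carrow 7, Dorne 7, Eskel 6, Farrow 6, Galen 7 (sum 51, leaving 4 seats).
Remainders in descending order: Carrow 0.921, Arden 0.857, Brisco 0.842, Eskel 0.589, Farrow 0.384, Galen 0.340, Dorne 0.067.
The surplus seats go to Carrow, Arden, Brisco, Eskel.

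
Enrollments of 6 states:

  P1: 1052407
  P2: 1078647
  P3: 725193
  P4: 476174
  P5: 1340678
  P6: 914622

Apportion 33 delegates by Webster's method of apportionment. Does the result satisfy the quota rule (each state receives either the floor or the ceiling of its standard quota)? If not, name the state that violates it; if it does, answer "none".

Standard quotas: P1 6.215, P2 6.370, P3 4.283, P4 2.812, P5 7.918, P6 5.402.
Webster allocation: P1 6, P2 6, P3 4, P4 3, P5 8, P6 6.
Every allocation lies between the lower and upper quota.

none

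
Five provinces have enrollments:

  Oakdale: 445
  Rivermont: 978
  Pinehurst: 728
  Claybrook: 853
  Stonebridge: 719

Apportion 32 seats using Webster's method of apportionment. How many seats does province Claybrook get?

Standard divisor 3723/32 ≈ 116.344; standard quotas: Oakdale 3.825, Rivermont 8.406, Pinehurst 6.257, Claybrook 7.332, Stonebridge 6.180.
Rounding to the nearest integer gives 4, 8, 6, 7, 6 = 31 seats, so the divisor must be adjusted.
With modified divisor 114.4: modified quotas Oakdale 3.890, Rivermont 8.549, Pinehurst 6.364, Claybrook 7.456, Stonebridge 6.285.
Rounding to the nearest integer: Oakdale 4, Rivermont 9, Pinehurst 6, Claybrook 7, Stonebridge 6 (total 32).
Claybrook receives 7.

7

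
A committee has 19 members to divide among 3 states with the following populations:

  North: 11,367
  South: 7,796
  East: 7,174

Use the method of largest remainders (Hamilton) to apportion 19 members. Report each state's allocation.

The standard divisor is 26337/19 ≈ 1386.158.
Standard quotas: North 8.2004, South 5.6242, East 5.1755.
Lower quotas: North 8, South 5, East 5 (sum 18, leaving 1 seat).
Remainders in descending order: South 0.6242, North 0.2004, East 0.1755.
Largest remainder: South receives the extra seat.

North: 8, South: 6, East: 5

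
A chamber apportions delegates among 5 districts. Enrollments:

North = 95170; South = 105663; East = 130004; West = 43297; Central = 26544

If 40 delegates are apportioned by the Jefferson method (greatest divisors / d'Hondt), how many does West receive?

4

Standard divisor 400678/40 ≈ 10016.95; standard quotas: North 9.501, South 10.548, East 12.978, West 4.322, Central 2.650.
Rounding down gives 9, 10, 12, 4, 2 = 37 seats, so the divisor must be adjusted.
With modified divisor 9400: modified quotas North 10.124, South 11.241, East 13.830, West 4.606, Central 2.824.
Rounding down: North 10, South 11, East 13, West 4, Central 2 (total 40).
West receives 4.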